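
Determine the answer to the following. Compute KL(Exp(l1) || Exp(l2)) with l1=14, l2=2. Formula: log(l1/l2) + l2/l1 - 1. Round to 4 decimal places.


KL divergence for exponential family:
KL = log(l1/l2) + l2/l1 - 1.
log(14/2) = 1.94591.
2/14 = 0.142857.
KL = 1.94591 + 0.142857 - 1 = 1.0888

1.0888


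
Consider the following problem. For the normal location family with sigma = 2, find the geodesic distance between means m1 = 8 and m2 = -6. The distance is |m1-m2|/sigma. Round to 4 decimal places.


On the fixed-variance normal subfamily, geodesic distance = |m1-m2|/sigma.
|8 - -6| = 14.
sigma = 2.
d = 14/2 = 7.0000

7.0000


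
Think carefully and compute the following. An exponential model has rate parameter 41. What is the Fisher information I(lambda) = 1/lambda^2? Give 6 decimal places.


Fisher information for exponential: I(lambda) = 1/lambda^2.
lambda = 41, lambda^2 = 1681.
I = 1/1681 = 0.000595

0.000595


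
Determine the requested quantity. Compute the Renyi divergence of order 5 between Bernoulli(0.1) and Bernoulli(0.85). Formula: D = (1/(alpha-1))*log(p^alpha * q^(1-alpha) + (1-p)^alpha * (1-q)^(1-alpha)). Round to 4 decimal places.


Renyi divergence of order alpha between Bernoulli distributions:
D = (1/(alpha-1))*log(p^alpha * q^(1-alpha) + (1-p)^alpha * (1-q)^(1-alpha)).
alpha = 5, p = 0.1, q = 0.85.
p^alpha * q^(1-alpha) = 0.1^5 * 0.85^-4 = 1.9e-05.
(1-p)^alpha * (1-q)^(1-alpha) = 0.9^5 * 0.15^-4 = 1166.4.
sum = 1.9e-05 + 1166.4 = 1166.400019.
D = (1/4)*log(1166.400019) = 1.7654

1.7654


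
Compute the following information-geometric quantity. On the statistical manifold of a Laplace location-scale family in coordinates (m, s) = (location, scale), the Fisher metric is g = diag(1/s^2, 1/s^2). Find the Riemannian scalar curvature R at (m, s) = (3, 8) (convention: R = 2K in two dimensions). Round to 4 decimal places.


The metric has the form g = (A dm^2 + B ds^2)/s^2 with A = 1, B = 1.
Substitute u = sqrt(A/B)*m: g = B*(du^2 + ds^2)/s^2, i.e. B times the
Poincare upper half-plane metric, which has constant Gaussian curvature -1.
Scaling a 2D metric by a constant c divides the Gaussian curvature by c,
so K = -1/B = -1/(1) = -1.0000 everywhere (the point (m, s) = (3, 8) is irrelevant:
the curvature is constant).
Scalar curvature in dimension 2: R = 2K = -2/(1) = -2.0000.

-2.0000


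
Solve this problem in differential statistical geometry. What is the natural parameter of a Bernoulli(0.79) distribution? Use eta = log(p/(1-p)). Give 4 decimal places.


Natural parameter for Bernoulli: eta = log(p/(1-p)).
p = 0.79, 1-p = 0.21.
p/(1-p) = 3.761905.
eta = log(3.761905) = 1.3249

1.3249


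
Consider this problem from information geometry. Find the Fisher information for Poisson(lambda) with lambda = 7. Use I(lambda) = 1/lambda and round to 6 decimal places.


Fisher information for Poisson: I(lambda) = 1/lambda.
lambda = 7.
I(lambda) = 1/7 = 0.142857

0.142857


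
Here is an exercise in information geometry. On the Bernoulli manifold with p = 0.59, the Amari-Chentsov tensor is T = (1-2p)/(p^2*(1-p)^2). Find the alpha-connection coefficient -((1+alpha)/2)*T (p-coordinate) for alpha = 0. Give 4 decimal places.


Skewness (Amari-Chentsov) tensor: T = (1-2p)/(p^2*(1-p)^2).
p = 0.59, 1-2p = -0.18, p^2 = 0.3481, (1-p)^2 = 0.1681.
T = -0.18/(0.3481 * 0.1681) = -3.076102.
In the p-coordinate, Gamma^(alpha) = Gamma^(0) - (alpha/2)*T with Gamma^(0) = (1/2)*g'(p) = -T/2,
so Gamma^(alpha) = -((1+alpha)/2)*T.
alpha = 0, -(1+alpha)/2 = -0.5.
Gamma = -0.5 * -3.076102 = 1.5381

1.5381


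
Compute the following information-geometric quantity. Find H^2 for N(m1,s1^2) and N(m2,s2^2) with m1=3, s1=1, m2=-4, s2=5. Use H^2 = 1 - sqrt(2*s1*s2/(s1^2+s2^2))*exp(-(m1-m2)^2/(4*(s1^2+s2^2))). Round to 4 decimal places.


Squared Hellinger distance for Gaussians:
H^2 = 1 - sqrt(2*s1*s2/(s1^2+s2^2)) * exp(-(m1-m2)^2/(4*(s1^2+s2^2))).
s1^2 = 1, s2^2 = 25, s1^2+s2^2 = 26.
sqrt(2*1*5/(26)) = 0.620174.
(m1-m2)^2 = (7)^2 = 49.
exp(-49/(4*26)) = exp(-0.471154) = 0.624282.
H^2 = 1 - 0.620174*0.624282 = 0.6128

0.6128


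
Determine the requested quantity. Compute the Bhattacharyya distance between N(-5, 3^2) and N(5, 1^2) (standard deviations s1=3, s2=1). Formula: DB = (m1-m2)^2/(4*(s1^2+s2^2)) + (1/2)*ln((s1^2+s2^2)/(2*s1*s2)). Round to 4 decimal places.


Bhattacharyya distance between two Gaussians:
DB = (m1-m2)^2/(4*(s1^2+s2^2)) + (1/2)*ln((s1^2+s2^2)/(2*s1*s2)).
(m1-m2)^2 = (-10)^2 = 100.
s1^2+s2^2 = 9 + 1 = 10.
term1 = 100/40 = 2.5.
term2 = 0.5*ln(10/6.0) = 0.255413.
DB = 2.5 + 0.255413 = 2.7554

2.7554


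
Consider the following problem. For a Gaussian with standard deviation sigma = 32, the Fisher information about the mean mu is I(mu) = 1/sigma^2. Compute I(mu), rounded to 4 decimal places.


The Fisher information for the mean of a normal distribution is I(mu) = 1/sigma^2.
sigma = 32, so sigma^2 = 1024.
I(mu) = 1/1024 = 0.0010

0.0010


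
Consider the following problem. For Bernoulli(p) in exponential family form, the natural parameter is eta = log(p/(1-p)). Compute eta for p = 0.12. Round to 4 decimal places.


Natural parameter for Bernoulli: eta = log(p/(1-p)).
p = 0.12, 1-p = 0.88.
p/(1-p) = 0.136364.
eta = log(0.136364) = -1.9924

-1.9924


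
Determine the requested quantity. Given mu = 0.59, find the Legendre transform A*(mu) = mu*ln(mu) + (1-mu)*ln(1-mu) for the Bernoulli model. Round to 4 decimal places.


Legendre transform for Bernoulli:
A*(mu) = mu*log(mu) + (1-mu)*log(1-mu).
mu = 0.59, 1-mu = 0.41.
mu*log(mu) = 0.59*log(0.59) = -0.311303.
(1-mu)*log(1-mu) = 0.41*log(0.41) = -0.365555.
A* = -0.311303 + -0.365555 = -0.6769

-0.6769


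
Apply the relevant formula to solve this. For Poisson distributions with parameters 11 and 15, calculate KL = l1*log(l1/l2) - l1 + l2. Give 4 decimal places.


KL divergence for Poisson:
KL = l1*log(l1/l2) - l1 + l2.
l1 = 11, l2 = 15.
log(11/15) = -0.310155.
l1*log(l1/l2) = 11 * -0.310155 = -3.411704.
KL = -3.411704 - 11 + 15 = 0.5883

0.5883


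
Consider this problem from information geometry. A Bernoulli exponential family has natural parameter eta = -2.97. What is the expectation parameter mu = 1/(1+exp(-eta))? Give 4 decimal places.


Dual coordinate (expectation parameter) for Bernoulli:
mu = 1/(1+exp(-eta)).
eta = -2.97.
exp(-eta) = exp(2.97) = 19.49192.
mu = 1/(1+19.49192) = 0.0488

0.0488


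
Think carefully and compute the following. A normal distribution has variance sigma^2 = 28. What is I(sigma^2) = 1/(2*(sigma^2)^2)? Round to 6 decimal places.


Fisher information for variance: I(sigma^2) = 1/(2*sigma^4).
sigma^2 = 28, so sigma^4 = 784.
I = 1/(2*784) = 1/1568 = 0.000638

0.000638


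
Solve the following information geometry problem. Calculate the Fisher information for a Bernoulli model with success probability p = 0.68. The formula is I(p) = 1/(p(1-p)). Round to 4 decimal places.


For Bernoulli(p), Fisher information is I(p) = 1/(p*(1-p)).
p = 0.68, 1-p = 0.32.
p*(1-p) = 0.2176.
I(p) = 1/0.2176 = 4.5956

4.5956


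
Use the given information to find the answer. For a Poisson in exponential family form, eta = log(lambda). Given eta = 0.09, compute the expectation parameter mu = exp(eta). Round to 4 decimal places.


Expectation parameter for Poisson exponential family:
mu = exp(eta).
eta = 0.09.
mu = exp(0.09) = 1.0942

1.0942


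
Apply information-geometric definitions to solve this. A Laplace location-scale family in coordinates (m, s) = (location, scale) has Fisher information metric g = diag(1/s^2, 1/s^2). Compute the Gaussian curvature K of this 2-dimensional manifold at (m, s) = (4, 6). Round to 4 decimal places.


The metric has the form g = (A dm^2 + B ds^2)/s^2 with A = 1, B = 1.
Substitute u = sqrt(A/B)*m: g = B*(du^2 + ds^2)/s^2, i.e. B times the
Poincare upper half-plane metric, which has constant Gaussian curvature -1.
Scaling a 2D metric by a constant c divides the Gaussian curvature by c,
so K = -1/B = -1/(1) = -1.0000 everywhere (the point (m, s) = (4, 6) is irrelevant:
the curvature is constant).
The requested Gaussian curvature is K = -1.0000.

-1.0000


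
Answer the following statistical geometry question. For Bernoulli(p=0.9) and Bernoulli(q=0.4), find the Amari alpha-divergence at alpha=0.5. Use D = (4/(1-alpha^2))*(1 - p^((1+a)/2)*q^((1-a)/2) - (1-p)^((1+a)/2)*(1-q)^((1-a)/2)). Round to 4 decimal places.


Amari alpha-divergence:
D = (4/(1-alpha^2))*(1 - p^((1+a)/2)*q^((1-a)/2) - (1-p)^((1+a)/2)*(1-q)^((1-a)/2)).
alpha = 0.5, p = 0.9, q = 0.4.
e1 = (1+alpha)/2 = 0.75, e2 = (1-alpha)/2 = 0.25.
t1 = p^e1 * q^e2 = 0.9^0.75 * 0.4^0.25 = 0.734847.
t2 = (1-p)^e1 * (1-q)^e2 = 0.1^0.75 * 0.6^0.25 = 0.156508.
4/(1-alpha^2) = 5.333333.
D = 5.333333*(1 - 0.734847 - 0.156508) = 0.5794

0.5794


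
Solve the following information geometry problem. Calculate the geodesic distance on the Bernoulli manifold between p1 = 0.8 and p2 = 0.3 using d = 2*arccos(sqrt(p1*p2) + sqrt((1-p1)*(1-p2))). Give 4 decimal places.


Geodesic distance on Bernoulli manifold:
d(p1,p2) = 2*arccos(sqrt(p1*p2) + sqrt((1-p1)*(1-p2))).
sqrt(p1*p2) = sqrt(0.8*0.3) = 0.489898.
sqrt((1-p1)*(1-p2)) = sqrt(0.2*0.7) = 0.374166.
arg = 0.489898 + 0.374166 = 0.864064.
d = 2*arccos(0.864064) = 1.0550

1.0550


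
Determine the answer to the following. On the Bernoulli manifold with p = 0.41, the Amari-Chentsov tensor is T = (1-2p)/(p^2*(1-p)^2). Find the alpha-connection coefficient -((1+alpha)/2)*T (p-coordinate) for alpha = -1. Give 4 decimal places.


Skewness (Amari-Chentsov) tensor: T = (1-2p)/(p^2*(1-p)^2).
p = 0.41, 1-2p = 0.18, p^2 = 0.1681, (1-p)^2 = 0.3481.
T = 0.18/(0.1681 * 0.3481) = 3.076102.
In the p-coordinate, Gamma^(alpha) = Gamma^(0) - (alpha/2)*T with Gamma^(0) = (1/2)*g'(p) = -T/2,
so Gamma^(alpha) = -((1+alpha)/2)*T.
alpha = -1, -(1+alpha)/2 = 0.0.
Gamma = 0.0 * 3.076102 = 0.0000

0.0000


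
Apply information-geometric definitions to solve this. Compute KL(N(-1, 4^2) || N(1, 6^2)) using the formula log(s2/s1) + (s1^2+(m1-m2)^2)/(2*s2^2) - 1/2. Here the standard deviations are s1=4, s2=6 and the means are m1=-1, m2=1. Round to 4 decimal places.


KL divergence between normal distributions:
KL = log(s2/s1) + (s1^2 + (m1-m2)^2)/(2*s2^2) - 1/2.
log(6/4) = 0.405465.
(4^2 + (-1-1)^2)/(2*6^2) = (16 + 4)/72 = 0.277778.
KL = 0.405465 + 0.277778 - 0.5 = 0.1832

0.1832


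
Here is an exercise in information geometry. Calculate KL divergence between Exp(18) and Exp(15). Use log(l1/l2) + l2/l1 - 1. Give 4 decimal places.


KL divergence for exponential family:
KL = log(l1/l2) + l2/l1 - 1.
log(18/15) = 0.182322.
15/18 = 0.833333.
KL = 0.182322 + 0.833333 - 1 = 0.0157

0.0157


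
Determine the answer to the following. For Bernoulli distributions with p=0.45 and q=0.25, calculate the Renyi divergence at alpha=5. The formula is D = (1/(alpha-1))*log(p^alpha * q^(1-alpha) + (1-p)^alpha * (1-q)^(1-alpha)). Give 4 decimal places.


Renyi divergence of order alpha between Bernoulli distributions:
D = (1/(alpha-1))*log(p^alpha * q^(1-alpha) + (1-p)^alpha * (1-q)^(1-alpha)).
alpha = 5, p = 0.45, q = 0.25.
p^alpha * q^(1-alpha) = 0.45^5 * 0.25^-4 = 4.72392.
(1-p)^alpha * (1-q)^(1-alpha) = 0.55^5 * 0.75^-4 = 0.159063.
sum = 4.72392 + 0.159063 = 4.882983.
D = (1/4)*log(4.882983) = 0.3964

0.3964


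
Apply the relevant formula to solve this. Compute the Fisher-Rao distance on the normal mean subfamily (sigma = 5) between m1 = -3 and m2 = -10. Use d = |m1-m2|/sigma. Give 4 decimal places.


On the fixed-variance normal subfamily, geodesic distance = |m1-m2|/sigma.
|-3 - -10| = 7.
sigma = 5.
d = 7/5 = 1.4000

1.4000


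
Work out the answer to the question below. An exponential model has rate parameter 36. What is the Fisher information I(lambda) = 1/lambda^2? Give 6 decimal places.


Fisher information for exponential: I(lambda) = 1/lambda^2.
lambda = 36, lambda^2 = 1296.
I = 1/1296 = 0.000772

0.000772


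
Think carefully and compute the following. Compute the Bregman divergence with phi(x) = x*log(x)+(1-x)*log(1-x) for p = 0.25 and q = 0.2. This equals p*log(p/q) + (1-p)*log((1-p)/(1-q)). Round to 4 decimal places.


Bregman divergence with negative entropy generator:
D = p*log(p/q) + (1-p)*log((1-p)/(1-q)).
p = 0.25, q = 0.2.
p*log(p/q) = 0.25*log(0.25/0.2) = 0.055786.
(1-p)*log((1-p)/(1-q)) = 0.75*log(0.75/0.8) = -0.048404.
D = 0.055786 + -0.048404 = 0.0074

0.0074


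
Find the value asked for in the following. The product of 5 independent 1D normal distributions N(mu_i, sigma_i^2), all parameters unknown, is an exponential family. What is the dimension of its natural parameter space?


Exponential family dimension calculation:
Each univariate normal has two natural parameters (mu/sigma^2 and -1/(2 sigma^2)).
With 5 independent components, dim = 2 * 5 = 10.

10


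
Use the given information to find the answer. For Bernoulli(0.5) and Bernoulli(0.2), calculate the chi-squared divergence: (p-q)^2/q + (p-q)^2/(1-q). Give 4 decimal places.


Chi-squared divergence between Bernoulli distributions:
chi^2 = (p-q)^2/q + (p-q)^2/(1-q).
p = 0.5, q = 0.2, p-q = 0.3.
(p-q)^2 = 0.09.
term1 = 0.09/0.2 = 0.45.
term2 = 0.09/0.8 = 0.1125.
chi^2 = 0.45 + 0.1125 = 0.5625

0.5625


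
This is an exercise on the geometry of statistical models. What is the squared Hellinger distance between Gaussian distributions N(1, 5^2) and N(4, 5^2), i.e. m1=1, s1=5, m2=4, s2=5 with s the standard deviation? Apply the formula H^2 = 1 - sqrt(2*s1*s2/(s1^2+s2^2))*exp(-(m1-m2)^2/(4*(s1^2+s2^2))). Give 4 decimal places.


Squared Hellinger distance for Gaussians:
H^2 = 1 - sqrt(2*s1*s2/(s1^2+s2^2)) * exp(-(m1-m2)^2/(4*(s1^2+s2^2))).
s1^2 = 25, s2^2 = 25, s1^2+s2^2 = 50.
sqrt(2*5*5/(50)) = 1.0.
(m1-m2)^2 = (-3)^2 = 9.
exp(-9/(4*50)) = exp(-0.045) = 0.955997.
H^2 = 1 - 1.0*0.955997 = 0.0440

0.0440


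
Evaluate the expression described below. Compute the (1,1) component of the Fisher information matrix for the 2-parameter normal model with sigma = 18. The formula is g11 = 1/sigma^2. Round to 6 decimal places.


For the 2-parameter normal family, the Fisher metric has:
  g11 = 1/sigma^2, g22 = 2/sigma^2.
sigma = 18, sigma^2 = 324.
g11 = 0.003086

0.003086


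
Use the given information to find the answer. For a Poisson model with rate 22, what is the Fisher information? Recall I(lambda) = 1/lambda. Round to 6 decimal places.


Fisher information for Poisson: I(lambda) = 1/lambda.
lambda = 22.
I(lambda) = 1/22 = 0.045455

0.045455


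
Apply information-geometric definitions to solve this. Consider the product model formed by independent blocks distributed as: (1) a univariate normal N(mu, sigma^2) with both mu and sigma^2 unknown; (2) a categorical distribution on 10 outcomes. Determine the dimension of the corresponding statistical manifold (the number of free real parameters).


The dimension of a statistical manifold equals the number of free
(independent) real parameters of the model. For a product of independent
blocks the parameter counts add.
- normal (mu, sigma^2): 2.
- categorical on 10 outcomes (probabilities sum to 1): 10-1 = 9.
Total = 2 + 9 = 11.
Dimension = 11

11


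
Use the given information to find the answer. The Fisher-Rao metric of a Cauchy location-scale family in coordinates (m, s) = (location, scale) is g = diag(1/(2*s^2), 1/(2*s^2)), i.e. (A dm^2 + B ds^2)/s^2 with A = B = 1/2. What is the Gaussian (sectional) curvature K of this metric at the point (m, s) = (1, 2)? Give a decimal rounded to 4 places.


The metric has the form g = (A dm^2 + B ds^2)/s^2 with A = 1/2, B = 1/2.
Substitute u = sqrt(A/B)*m: g = B*(du^2 + ds^2)/s^2, i.e. B times the
Poincare upper half-plane metric, which has constant Gaussian curvature -1.
Scaling a 2D metric by a constant c divides the Gaussian curvature by c,
so K = -1/B = -1/(1/2) = -2.0000 everywhere (the point (m, s) = (1, 2) is irrelevant:
the curvature is constant).
The requested Gaussian curvature is K = -2.0000.

-2.0000


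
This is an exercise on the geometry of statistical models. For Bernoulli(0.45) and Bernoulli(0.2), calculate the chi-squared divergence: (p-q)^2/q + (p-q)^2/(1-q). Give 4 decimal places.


Chi-squared divergence between Bernoulli distributions:
chi^2 = (p-q)^2/q + (p-q)^2/(1-q).
p = 0.45, q = 0.2, p-q = 0.25.
(p-q)^2 = 0.0625.
term1 = 0.0625/0.2 = 0.3125.
term2 = 0.0625/0.8 = 0.078125.
chi^2 = 0.3125 + 0.078125 = 0.3906

0.3906


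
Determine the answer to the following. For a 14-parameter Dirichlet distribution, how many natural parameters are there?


Exponential family dimension calculation:
Dirichlet with 14 components has 14 natural parameters.

14


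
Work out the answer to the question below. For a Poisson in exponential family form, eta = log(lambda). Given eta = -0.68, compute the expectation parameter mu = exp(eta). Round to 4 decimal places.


Expectation parameter for Poisson exponential family:
mu = exp(eta).
eta = -0.68.
mu = exp(-0.68) = 0.5066

0.5066


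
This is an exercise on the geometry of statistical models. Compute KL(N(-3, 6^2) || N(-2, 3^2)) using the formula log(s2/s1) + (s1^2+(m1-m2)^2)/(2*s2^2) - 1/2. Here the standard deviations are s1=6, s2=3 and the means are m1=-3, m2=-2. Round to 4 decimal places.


KL divergence between normal distributions:
KL = log(s2/s1) + (s1^2 + (m1-m2)^2)/(2*s2^2) - 1/2.
log(3/6) = -0.693147.
(6^2 + (-3--2)^2)/(2*3^2) = (36 + 1)/18 = 2.055556.
KL = -0.693147 + 2.055556 - 0.5 = 0.8624

0.8624


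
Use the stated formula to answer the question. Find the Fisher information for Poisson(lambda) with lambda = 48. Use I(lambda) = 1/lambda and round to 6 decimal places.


Fisher information for Poisson: I(lambda) = 1/lambda.
lambda = 48.
I(lambda) = 1/48 = 0.020833

0.020833


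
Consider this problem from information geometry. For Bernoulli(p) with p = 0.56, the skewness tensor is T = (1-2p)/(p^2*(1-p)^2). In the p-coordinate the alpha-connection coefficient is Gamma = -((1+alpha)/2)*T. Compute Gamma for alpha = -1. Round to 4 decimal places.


Skewness (Amari-Chentsov) tensor: T = (1-2p)/(p^2*(1-p)^2).
p = 0.56, 1-2p = -0.12, p^2 = 0.3136, (1-p)^2 = 0.1936.
T = -0.12/(0.3136 * 0.1936) = -1.976514.
In the p-coordinate, Gamma^(alpha) = Gamma^(0) - (alpha/2)*T with Gamma^(0) = (1/2)*g'(p) = -T/2,
so Gamma^(alpha) = -((1+alpha)/2)*T.
alpha = -1, -(1+alpha)/2 = 0.0.
Gamma = 0.0 * -1.976514 = 0.0000

0.0000


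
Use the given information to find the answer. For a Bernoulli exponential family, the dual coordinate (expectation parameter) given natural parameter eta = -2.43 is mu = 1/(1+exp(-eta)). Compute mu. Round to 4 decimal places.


Dual coordinate (expectation parameter) for Bernoulli:
mu = 1/(1+exp(-eta)).
eta = -2.43.
exp(-eta) = exp(2.43) = 11.358882.
mu = 1/(1+11.358882) = 0.0809

0.0809


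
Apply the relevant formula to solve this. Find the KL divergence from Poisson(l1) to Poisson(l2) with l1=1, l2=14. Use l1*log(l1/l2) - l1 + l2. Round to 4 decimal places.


KL divergence for Poisson:
KL = l1*log(l1/l2) - l1 + l2.
l1 = 1, l2 = 14.
log(1/14) = -2.639057.
l1*log(l1/l2) = 1 * -2.639057 = -2.639057.
KL = -2.639057 - 1 + 14 = 10.3609

10.3609


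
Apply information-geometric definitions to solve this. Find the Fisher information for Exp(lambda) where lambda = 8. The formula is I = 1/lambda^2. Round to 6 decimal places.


Fisher information for exponential: I(lambda) = 1/lambda^2.
lambda = 8, lambda^2 = 64.
I = 1/64 = 0.015625

0.015625


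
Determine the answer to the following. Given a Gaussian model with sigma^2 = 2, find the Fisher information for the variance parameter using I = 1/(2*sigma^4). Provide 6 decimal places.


Fisher information for variance: I(sigma^2) = 1/(2*sigma^4).
sigma^2 = 2, so sigma^4 = 4.
I = 1/(2*4) = 1/8 = 0.125000

0.125000


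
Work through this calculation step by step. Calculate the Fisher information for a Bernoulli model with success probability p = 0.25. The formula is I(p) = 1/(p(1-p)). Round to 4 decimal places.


For Bernoulli(p), Fisher information is I(p) = 1/(p*(1-p)).
p = 0.25, 1-p = 0.75.
p*(1-p) = 0.1875.
I(p) = 1/0.1875 = 5.3333

5.3333


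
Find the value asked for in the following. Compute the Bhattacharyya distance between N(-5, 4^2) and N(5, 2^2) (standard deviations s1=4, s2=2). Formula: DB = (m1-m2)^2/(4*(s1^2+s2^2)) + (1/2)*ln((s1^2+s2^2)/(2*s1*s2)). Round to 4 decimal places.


Bhattacharyya distance between two Gaussians:
DB = (m1-m2)^2/(4*(s1^2+s2^2)) + (1/2)*ln((s1^2+s2^2)/(2*s1*s2)).
(m1-m2)^2 = (-10)^2 = 100.
s1^2+s2^2 = 16 + 4 = 20.
term1 = 100/80 = 1.25.
term2 = 0.5*ln(20/16.0) = 0.111572.
DB = 1.25 + 0.111572 = 1.3616

1.3616


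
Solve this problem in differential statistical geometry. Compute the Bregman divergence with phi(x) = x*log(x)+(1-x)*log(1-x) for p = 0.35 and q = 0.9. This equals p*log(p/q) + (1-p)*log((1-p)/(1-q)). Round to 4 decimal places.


Bregman divergence with negative entropy generator:
D = p*log(p/q) + (1-p)*log((1-p)/(1-q)).
p = 0.35, q = 0.9.
p*log(p/q) = 0.35*log(0.35/0.9) = -0.330562.
(1-p)*log((1-p)/(1-q)) = 0.65*log(0.65/0.1) = 1.216671.
D = -0.330562 + 1.216671 = 0.8861

0.8861


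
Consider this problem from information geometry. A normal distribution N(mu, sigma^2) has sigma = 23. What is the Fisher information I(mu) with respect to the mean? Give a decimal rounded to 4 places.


The Fisher information for the mean of a normal distribution is I(mu) = 1/sigma^2.
sigma = 23, so sigma^2 = 529.
I(mu) = 1/529 = 0.0019

0.0019


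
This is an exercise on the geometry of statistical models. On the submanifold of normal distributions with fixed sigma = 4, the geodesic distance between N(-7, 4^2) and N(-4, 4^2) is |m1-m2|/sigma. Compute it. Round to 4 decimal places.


On the fixed-variance normal subfamily, geodesic distance = |m1-m2|/sigma.
|-7 - -4| = 3.
sigma = 4.
d = 3/4 = 0.7500

0.7500


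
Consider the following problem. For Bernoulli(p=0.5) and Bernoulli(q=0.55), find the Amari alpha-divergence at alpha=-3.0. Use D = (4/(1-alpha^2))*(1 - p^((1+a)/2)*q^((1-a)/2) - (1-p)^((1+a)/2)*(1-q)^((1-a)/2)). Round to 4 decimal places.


Amari alpha-divergence:
D = (4/(1-alpha^2))*(1 - p^((1+a)/2)*q^((1-a)/2) - (1-p)^((1+a)/2)*(1-q)^((1-a)/2)).
alpha = -3.0, p = 0.5, q = 0.55.
e1 = (1+alpha)/2 = -1.0, e2 = (1-alpha)/2 = 2.0.
t1 = p^e1 * q^e2 = 0.5^-1.0 * 0.55^2.0 = 0.605.
t2 = (1-p)^e1 * (1-q)^e2 = 0.5^-1.0 * 0.45^2.0 = 0.405.
4/(1-alpha^2) = -0.5.
D = -0.5*(1 - 0.605 - 0.405) = 0.0050

0.0050


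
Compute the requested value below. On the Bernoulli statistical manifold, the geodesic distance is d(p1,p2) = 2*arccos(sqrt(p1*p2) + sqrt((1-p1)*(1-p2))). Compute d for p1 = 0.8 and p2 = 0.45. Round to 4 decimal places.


Geodesic distance on Bernoulli manifold:
d(p1,p2) = 2*arccos(sqrt(p1*p2) + sqrt((1-p1)*(1-p2))).
sqrt(p1*p2) = sqrt(0.8*0.45) = 0.6.
sqrt((1-p1)*(1-p2)) = sqrt(0.2*0.55) = 0.331662.
arg = 0.6 + 0.331662 = 0.931662.
d = 2*arccos(0.931662) = 0.7437

0.7437


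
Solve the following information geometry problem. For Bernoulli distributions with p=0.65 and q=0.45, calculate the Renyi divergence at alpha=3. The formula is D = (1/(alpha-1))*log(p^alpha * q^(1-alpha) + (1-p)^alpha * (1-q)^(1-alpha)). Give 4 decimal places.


Renyi divergence of order alpha between Bernoulli distributions:
D = (1/(alpha-1))*log(p^alpha * q^(1-alpha) + (1-p)^alpha * (1-q)^(1-alpha)).
alpha = 3, p = 0.65, q = 0.45.
p^alpha * q^(1-alpha) = 0.65^3 * 0.45^-2 = 1.356173.
(1-p)^alpha * (1-q)^(1-alpha) = 0.35^3 * 0.55^-2 = 0.141736.
sum = 1.356173 + 0.141736 = 1.497908.
D = (1/2)*log(1.497908) = 0.2020

0.2020


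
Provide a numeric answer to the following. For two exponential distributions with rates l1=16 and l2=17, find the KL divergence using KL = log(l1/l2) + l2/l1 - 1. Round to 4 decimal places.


KL divergence for exponential family:
KL = log(l1/l2) + l2/l1 - 1.
log(16/17) = -0.060625.
17/16 = 1.0625.
KL = -0.060625 + 1.0625 - 1 = 0.0019

0.0019


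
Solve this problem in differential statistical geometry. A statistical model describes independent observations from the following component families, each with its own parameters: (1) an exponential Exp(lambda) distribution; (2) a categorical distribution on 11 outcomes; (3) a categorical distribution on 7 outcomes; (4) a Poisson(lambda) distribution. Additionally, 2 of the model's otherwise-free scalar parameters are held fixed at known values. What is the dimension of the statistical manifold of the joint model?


The dimension of a statistical manifold equals the number of free
(independent) real parameters of the model. For a product of independent
blocks the parameter counts add.
- exponential (lambda): 1.
- categorical on 11 outcomes (probabilities sum to 1): 11-1 = 10.
- categorical on 7 outcomes (probabilities sum to 1): 7-1 = 6.
- Poisson (lambda): 1.
Total = 1 + 10 + 6 + 1 = 18.
2 parameter(s) fixed at known values: 18 - 2 = 16.
Dimension = 16

16


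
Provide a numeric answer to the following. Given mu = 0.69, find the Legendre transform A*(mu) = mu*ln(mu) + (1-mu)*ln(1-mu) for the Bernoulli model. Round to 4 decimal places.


Legendre transform for Bernoulli:
A*(mu) = mu*log(mu) + (1-mu)*log(1-mu).
mu = 0.69, 1-mu = 0.31.
mu*log(mu) = 0.69*log(0.69) = -0.256034.
(1-mu)*log(1-mu) = 0.31*log(0.31) = -0.363067.
A* = -0.256034 + -0.363067 = -0.6191

-0.6191


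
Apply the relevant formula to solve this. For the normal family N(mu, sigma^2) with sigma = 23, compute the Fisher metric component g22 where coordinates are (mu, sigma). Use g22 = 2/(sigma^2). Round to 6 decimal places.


For the 2-parameter normal family, the Fisher metric has:
  g11 = 1/sigma^2, g22 = 2/sigma^2.
sigma = 23, sigma^2 = 529.
g22 = 0.003781

0.003781


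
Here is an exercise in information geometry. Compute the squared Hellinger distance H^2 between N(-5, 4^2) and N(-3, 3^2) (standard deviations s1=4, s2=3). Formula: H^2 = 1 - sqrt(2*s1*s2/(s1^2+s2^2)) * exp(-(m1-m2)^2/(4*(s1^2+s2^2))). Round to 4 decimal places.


Squared Hellinger distance for Gaussians:
H^2 = 1 - sqrt(2*s1*s2/(s1^2+s2^2)) * exp(-(m1-m2)^2/(4*(s1^2+s2^2))).
s1^2 = 16, s2^2 = 9, s1^2+s2^2 = 25.
sqrt(2*4*3/(25)) = 0.979796.
(m1-m2)^2 = (-2)^2 = 4.
exp(-4/(4*25)) = exp(-0.04) = 0.960789.
H^2 = 1 - 0.979796*0.960789 = 0.0586

0.0586


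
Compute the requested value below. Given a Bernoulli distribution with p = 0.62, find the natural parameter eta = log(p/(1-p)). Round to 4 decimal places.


Natural parameter for Bernoulli: eta = log(p/(1-p)).
p = 0.62, 1-p = 0.38.
p/(1-p) = 1.631579.
eta = log(1.631579) = 0.4895

0.4895


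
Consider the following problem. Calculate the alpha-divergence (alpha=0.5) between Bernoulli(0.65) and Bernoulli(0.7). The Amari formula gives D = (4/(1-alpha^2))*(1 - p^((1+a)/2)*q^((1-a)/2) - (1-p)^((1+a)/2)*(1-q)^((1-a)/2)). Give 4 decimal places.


Amari alpha-divergence:
D = (4/(1-alpha^2))*(1 - p^((1+a)/2)*q^((1-a)/2) - (1-p)^((1+a)/2)*(1-q)^((1-a)/2)).
alpha = 0.5, p = 0.65, q = 0.7.
e1 = (1+alpha)/2 = 0.75, e2 = (1-alpha)/2 = 0.25.
t1 = p^e1 * q^e2 = 0.65^0.75 * 0.7^0.25 = 0.662155.
t2 = (1-p)^e1 * (1-q)^e2 = 0.35^0.75 * 0.3^0.25 = 0.336768.
4/(1-alpha^2) = 5.333333.
D = 5.333333*(1 - 0.662155 - 0.336768) = 0.0057

0.0057


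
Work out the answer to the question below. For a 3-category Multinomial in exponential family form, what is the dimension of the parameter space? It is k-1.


Exponential family dimension calculation:
For Multinomial with k=3 categories, dim = k-1 = 2.

2


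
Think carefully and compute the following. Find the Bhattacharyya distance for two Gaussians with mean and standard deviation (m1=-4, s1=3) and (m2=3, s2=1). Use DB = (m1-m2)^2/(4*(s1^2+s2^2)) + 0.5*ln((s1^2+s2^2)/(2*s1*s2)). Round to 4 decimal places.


Bhattacharyya distance between two Gaussians:
DB = (m1-m2)^2/(4*(s1^2+s2^2)) + (1/2)*ln((s1^2+s2^2)/(2*s1*s2)).
(m1-m2)^2 = (-7)^2 = 49.
s1^2+s2^2 = 9 + 1 = 10.
term1 = 49/40 = 1.225.
term2 = 0.5*ln(10/6.0) = 0.255413.
DB = 1.225 + 0.255413 = 1.4804

1.4804


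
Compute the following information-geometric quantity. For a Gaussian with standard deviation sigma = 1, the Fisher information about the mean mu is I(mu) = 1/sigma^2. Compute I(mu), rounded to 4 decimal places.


The Fisher information for the mean of a normal distribution is I(mu) = 1/sigma^2.
sigma = 1, so sigma^2 = 1.
I(mu) = 1/1 = 1.0000

1.0000


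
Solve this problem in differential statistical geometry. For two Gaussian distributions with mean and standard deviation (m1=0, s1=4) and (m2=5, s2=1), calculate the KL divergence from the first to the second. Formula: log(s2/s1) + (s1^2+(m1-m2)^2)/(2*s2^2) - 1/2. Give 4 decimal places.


KL divergence between normal distributions:
KL = log(s2/s1) + (s1^2 + (m1-m2)^2)/(2*s2^2) - 1/2.
log(1/4) = -1.386294.
(4^2 + (0-5)^2)/(2*1^2) = (16 + 25)/2 = 20.5.
KL = -1.386294 + 20.5 - 0.5 = 18.6137

18.6137


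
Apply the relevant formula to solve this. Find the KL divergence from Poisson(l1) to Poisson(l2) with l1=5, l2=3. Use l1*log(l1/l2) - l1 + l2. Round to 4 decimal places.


KL divergence for Poisson:
KL = l1*log(l1/l2) - l1 + l2.
l1 = 5, l2 = 3.
log(5/3) = 0.510826.
l1*log(l1/l2) = 5 * 0.510826 = 2.554128.
KL = 2.554128 - 5 + 3 = 0.5541

0.5541


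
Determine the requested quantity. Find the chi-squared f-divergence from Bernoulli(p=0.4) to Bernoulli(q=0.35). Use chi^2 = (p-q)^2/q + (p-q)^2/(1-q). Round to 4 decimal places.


Chi-squared divergence between Bernoulli distributions:
chi^2 = (p-q)^2/q + (p-q)^2/(1-q).
p = 0.4, q = 0.35, p-q = 0.05.
(p-q)^2 = 0.0025.
term1 = 0.0025/0.35 = 0.007143.
term2 = 0.0025/0.65 = 0.003846.
chi^2 = 0.007143 + 0.003846 = 0.0110

0.0110


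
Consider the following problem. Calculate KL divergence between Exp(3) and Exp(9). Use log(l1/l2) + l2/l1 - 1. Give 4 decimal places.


KL divergence for exponential family:
KL = log(l1/l2) + l2/l1 - 1.
log(3/9) = -1.098612.
9/3 = 3.0.
KL = -1.098612 + 3.0 - 1 = 0.9014

0.9014


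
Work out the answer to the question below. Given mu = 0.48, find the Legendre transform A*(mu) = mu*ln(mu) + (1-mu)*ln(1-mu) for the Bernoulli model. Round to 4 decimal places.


Legendre transform for Bernoulli:
A*(mu) = mu*log(mu) + (1-mu)*log(1-mu).
mu = 0.48, 1-mu = 0.52.
mu*log(mu) = 0.48*log(0.48) = -0.352305.
(1-mu)*log(1-mu) = 0.52*log(0.52) = -0.340042.
A* = -0.352305 + -0.340042 = -0.6923

-0.6923


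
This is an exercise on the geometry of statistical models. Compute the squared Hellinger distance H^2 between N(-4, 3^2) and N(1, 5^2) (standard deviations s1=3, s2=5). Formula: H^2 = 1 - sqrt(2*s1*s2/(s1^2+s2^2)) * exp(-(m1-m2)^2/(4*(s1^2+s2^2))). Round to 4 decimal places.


Squared Hellinger distance for Gaussians:
H^2 = 1 - sqrt(2*s1*s2/(s1^2+s2^2)) * exp(-(m1-m2)^2/(4*(s1^2+s2^2))).
s1^2 = 9, s2^2 = 25, s1^2+s2^2 = 34.
sqrt(2*3*5/(34)) = 0.939336.
(m1-m2)^2 = (-5)^2 = 25.
exp(-25/(4*34)) = exp(-0.183824) = 0.832083.
H^2 = 1 - 0.939336*0.832083 = 0.2184

0.2184


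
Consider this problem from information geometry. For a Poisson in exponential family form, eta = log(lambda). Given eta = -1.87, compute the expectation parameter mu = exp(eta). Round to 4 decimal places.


Expectation parameter for Poisson exponential family:
mu = exp(eta).
eta = -1.87.
mu = exp(-1.87) = 0.1541

0.1541


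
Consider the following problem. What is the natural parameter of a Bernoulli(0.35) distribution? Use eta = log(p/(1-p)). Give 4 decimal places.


Natural parameter for Bernoulli: eta = log(p/(1-p)).
p = 0.35, 1-p = 0.65.
p/(1-p) = 0.538462.
eta = log(0.538462) = -0.6190

-0.6190


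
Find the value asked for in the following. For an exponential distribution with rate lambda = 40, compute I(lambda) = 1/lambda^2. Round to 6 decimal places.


Fisher information for exponential: I(lambda) = 1/lambda^2.
lambda = 40, lambda^2 = 1600.
I = 1/1600 = 0.000625

0.000625


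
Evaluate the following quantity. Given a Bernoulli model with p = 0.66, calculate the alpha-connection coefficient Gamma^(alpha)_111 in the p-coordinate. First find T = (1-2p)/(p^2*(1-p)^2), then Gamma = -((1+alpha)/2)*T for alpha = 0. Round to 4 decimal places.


Skewness (Amari-Chentsov) tensor: T = (1-2p)/(p^2*(1-p)^2).
p = 0.66, 1-2p = -0.32, p^2 = 0.4356, (1-p)^2 = 0.1156.
T = -0.32/(0.4356 * 0.1156) = -6.354835.
In the p-coordinate, Gamma^(alpha) = Gamma^(0) - (alpha/2)*T with Gamma^(0) = (1/2)*g'(p) = -T/2,
so Gamma^(alpha) = -((1+alpha)/2)*T.
alpha = 0, -(1+alpha)/2 = -0.5.
Gamma = -0.5 * -6.354835 = 3.1774

3.1774


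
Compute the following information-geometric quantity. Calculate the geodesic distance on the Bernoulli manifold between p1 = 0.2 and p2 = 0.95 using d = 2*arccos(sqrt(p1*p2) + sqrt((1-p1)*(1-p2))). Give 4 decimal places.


Geodesic distance on Bernoulli manifold:
d(p1,p2) = 2*arccos(sqrt(p1*p2) + sqrt((1-p1)*(1-p2))).
sqrt(p1*p2) = sqrt(0.2*0.95) = 0.43589.
sqrt((1-p1)*(1-p2)) = sqrt(0.8*0.05) = 0.2.
arg = 0.43589 + 0.2 = 0.63589.
d = 2*arccos(0.63589) = 1.7633

1.7633


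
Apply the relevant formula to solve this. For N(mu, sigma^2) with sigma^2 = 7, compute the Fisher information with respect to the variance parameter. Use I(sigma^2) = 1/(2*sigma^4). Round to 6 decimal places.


Fisher information for variance: I(sigma^2) = 1/(2*sigma^4).
sigma^2 = 7, so sigma^4 = 49.
I = 1/(2*49) = 1/98 = 0.010204

0.010204


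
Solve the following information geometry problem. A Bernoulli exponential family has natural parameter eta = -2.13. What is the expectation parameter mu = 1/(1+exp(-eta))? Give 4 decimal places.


Dual coordinate (expectation parameter) for Bernoulli:
mu = 1/(1+exp(-eta)).
eta = -2.13.
exp(-eta) = exp(2.13) = 8.414867.
mu = 1/(1+8.414867) = 0.1062

0.1062


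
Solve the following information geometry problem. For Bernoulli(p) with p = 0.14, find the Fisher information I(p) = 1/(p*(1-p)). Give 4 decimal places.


For Bernoulli(p), Fisher information is I(p) = 1/(p*(1-p)).
p = 0.14, 1-p = 0.86.
p*(1-p) = 0.1204.
I(p) = 1/0.1204 = 8.3056

8.3056


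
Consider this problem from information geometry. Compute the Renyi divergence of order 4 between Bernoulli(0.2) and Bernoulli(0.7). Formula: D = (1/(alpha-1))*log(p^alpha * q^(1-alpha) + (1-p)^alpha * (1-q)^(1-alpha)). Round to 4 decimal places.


Renyi divergence of order alpha between Bernoulli distributions:
D = (1/(alpha-1))*log(p^alpha * q^(1-alpha) + (1-p)^alpha * (1-q)^(1-alpha)).
alpha = 4, p = 0.2, q = 0.7.
p^alpha * q^(1-alpha) = 0.2^4 * 0.7^-3 = 0.004665.
(1-p)^alpha * (1-q)^(1-alpha) = 0.8^4 * 0.3^-3 = 15.17037.
sum = 0.004665 + 15.17037 = 15.175035.
D = (1/3)*log(15.175035) = 0.9066

0.9066


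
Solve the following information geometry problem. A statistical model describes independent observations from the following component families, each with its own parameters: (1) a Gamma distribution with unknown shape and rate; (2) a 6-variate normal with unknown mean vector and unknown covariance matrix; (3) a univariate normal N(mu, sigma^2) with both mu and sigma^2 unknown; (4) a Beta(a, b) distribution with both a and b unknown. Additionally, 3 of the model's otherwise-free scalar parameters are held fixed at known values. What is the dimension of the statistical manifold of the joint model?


The dimension of a statistical manifold equals the number of free
(independent) real parameters of the model. For a product of independent
blocks the parameter counts add.
- Gamma (shape, rate): 2.
- 6-variate normal: 6 (mean) + 6*7/2 = 21 (symmetric covariance) = 27.
- normal (mu, sigma^2): 2.
- Beta (a, b): 2.
Total = 2 + 27 + 2 + 2 = 33.
3 parameter(s) fixed at known values: 33 - 3 = 30.
Dimension = 30

30


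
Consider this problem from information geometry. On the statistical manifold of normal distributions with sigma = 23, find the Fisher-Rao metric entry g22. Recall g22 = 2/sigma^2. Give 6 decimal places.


For the 2-parameter normal family, the Fisher metric has:
  g11 = 1/sigma^2, g22 = 2/sigma^2.
sigma = 23, sigma^2 = 529.
g22 = 0.003781

0.003781


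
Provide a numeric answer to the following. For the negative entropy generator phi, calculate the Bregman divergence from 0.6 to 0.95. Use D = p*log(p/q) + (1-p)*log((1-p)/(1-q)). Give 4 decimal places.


Bregman divergence with negative entropy generator:
D = p*log(p/q) + (1-p)*log((1-p)/(1-q)).
p = 0.6, q = 0.95.
p*log(p/q) = 0.6*log(0.6/0.95) = -0.275719.
(1-p)*log((1-p)/(1-q)) = 0.4*log(0.4/0.05) = 0.831777.
D = -0.275719 + 0.831777 = 0.5561

0.5561


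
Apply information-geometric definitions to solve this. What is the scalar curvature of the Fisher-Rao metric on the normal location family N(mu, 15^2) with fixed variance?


This family has a single free parameter, so its statistical manifold
is 1-dimensional. The Riemann curvature tensor of any 1-dimensional
Riemannian manifold vanishes identically, so R = 0.

0


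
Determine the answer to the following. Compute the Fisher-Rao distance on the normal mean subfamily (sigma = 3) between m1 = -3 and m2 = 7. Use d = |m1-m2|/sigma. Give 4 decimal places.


On the fixed-variance normal subfamily, geodesic distance = |m1-m2|/sigma.
|-3 - 7| = 10.
sigma = 3.
d = 10/3 = 3.3333

3.3333


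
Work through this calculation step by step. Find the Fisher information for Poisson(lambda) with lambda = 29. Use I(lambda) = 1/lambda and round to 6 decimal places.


Fisher information for Poisson: I(lambda) = 1/lambda.
lambda = 29.
I(lambda) = 1/29 = 0.034483

0.034483


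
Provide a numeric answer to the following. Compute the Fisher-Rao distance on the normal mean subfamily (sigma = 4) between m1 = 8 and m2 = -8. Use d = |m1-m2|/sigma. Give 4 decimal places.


On the fixed-variance normal subfamily, geodesic distance = |m1-m2|/sigma.
|8 - -8| = 16.
sigma = 4.
d = 16/4 = 4.0000

4.0000


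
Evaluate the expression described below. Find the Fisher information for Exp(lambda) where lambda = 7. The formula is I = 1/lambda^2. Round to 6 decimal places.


Fisher information for exponential: I(lambda) = 1/lambda^2.
lambda = 7, lambda^2 = 49.
I = 1/49 = 0.020408

0.020408


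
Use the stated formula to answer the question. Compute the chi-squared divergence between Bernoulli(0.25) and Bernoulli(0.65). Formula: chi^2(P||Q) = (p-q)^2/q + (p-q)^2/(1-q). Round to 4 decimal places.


Chi-squared divergence between Bernoulli distributions:
chi^2 = (p-q)^2/q + (p-q)^2/(1-q).
p = 0.25, q = 0.65, p-q = -0.4.
(p-q)^2 = 0.16.
term1 = 0.16/0.65 = 0.246154.
term2 = 0.16/0.35 = 0.457143.
chi^2 = 0.246154 + 0.457143 = 0.7033

0.7033


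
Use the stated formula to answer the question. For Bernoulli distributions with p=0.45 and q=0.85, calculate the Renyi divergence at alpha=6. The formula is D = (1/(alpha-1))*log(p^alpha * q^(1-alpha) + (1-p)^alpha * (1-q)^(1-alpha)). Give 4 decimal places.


Renyi divergence of order alpha between Bernoulli distributions:
D = (1/(alpha-1))*log(p^alpha * q^(1-alpha) + (1-p)^alpha * (1-q)^(1-alpha)).
alpha = 6, p = 0.45, q = 0.85.
p^alpha * q^(1-alpha) = 0.45^6 * 0.85^-5 = 0.018715.
(1-p)^alpha * (1-q)^(1-alpha) = 0.55^6 * 0.15^-5 = 364.518724.
sum = 0.018715 + 364.518724 = 364.537439.
D = (1/5)*log(364.537439) = 1.1797

1.1797


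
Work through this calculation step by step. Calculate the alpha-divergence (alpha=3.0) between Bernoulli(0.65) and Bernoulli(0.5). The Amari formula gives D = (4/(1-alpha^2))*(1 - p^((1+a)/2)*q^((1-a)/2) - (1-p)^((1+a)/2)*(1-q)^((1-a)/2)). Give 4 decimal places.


Amari alpha-divergence:
D = (4/(1-alpha^2))*(1 - p^((1+a)/2)*q^((1-a)/2) - (1-p)^((1+a)/2)*(1-q)^((1-a)/2)).
alpha = 3.0, p = 0.65, q = 0.5.
e1 = (1+alpha)/2 = 2.0, e2 = (1-alpha)/2 = -1.0.
t1 = p^e1 * q^e2 = 0.65^2.0 * 0.5^-1.0 = 0.845.
t2 = (1-p)^e1 * (1-q)^e2 = 0.35^2.0 * 0.5^-1.0 = 0.245.
4/(1-alpha^2) = -0.5.
D = -0.5*(1 - 0.845 - 0.245) = 0.0450

0.0450


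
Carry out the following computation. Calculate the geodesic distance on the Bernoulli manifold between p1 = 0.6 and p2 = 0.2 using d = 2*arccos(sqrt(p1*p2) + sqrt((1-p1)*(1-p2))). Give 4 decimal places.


Geodesic distance on Bernoulli manifold:
d(p1,p2) = 2*arccos(sqrt(p1*p2) + sqrt((1-p1)*(1-p2))).
sqrt(p1*p2) = sqrt(0.6*0.2) = 0.34641.
sqrt((1-p1)*(1-p2)) = sqrt(0.4*0.8) = 0.565685.
arg = 0.34641 + 0.565685 = 0.912096.
d = 2*arccos(0.912096) = 0.8449

0.8449
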